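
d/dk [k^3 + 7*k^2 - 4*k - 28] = 3*k^2 + 14*k - 4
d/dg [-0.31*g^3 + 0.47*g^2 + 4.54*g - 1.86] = -0.93*g^2 + 0.94*g + 4.54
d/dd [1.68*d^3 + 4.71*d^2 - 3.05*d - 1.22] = 5.04*d^2 + 9.42*d - 3.05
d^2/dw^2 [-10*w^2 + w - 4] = -20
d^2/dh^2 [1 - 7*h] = 0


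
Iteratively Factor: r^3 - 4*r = (r)*(r^2 - 4) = r*(r + 2)*(r - 2)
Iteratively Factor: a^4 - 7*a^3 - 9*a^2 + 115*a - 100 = (a - 1)*(a^3 - 6*a^2 - 15*a + 100) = (a - 1)*(a + 4)*(a^2 - 10*a + 25) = (a - 5)*(a - 1)*(a + 4)*(a - 5)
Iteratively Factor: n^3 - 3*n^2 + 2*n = (n - 2)*(n^2 - n) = n*(n - 2)*(n - 1)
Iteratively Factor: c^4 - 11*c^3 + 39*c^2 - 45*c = (c - 3)*(c^3 - 8*c^2 + 15*c) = (c - 3)^2*(c^2 - 5*c) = c*(c - 3)^2*(c - 5)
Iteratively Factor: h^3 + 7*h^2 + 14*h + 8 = (h + 1)*(h^2 + 6*h + 8) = (h + 1)*(h + 2)*(h + 4)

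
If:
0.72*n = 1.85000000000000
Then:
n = 2.57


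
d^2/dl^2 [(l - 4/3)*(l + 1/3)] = 2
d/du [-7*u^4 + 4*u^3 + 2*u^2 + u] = -28*u^3 + 12*u^2 + 4*u + 1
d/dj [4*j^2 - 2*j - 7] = 8*j - 2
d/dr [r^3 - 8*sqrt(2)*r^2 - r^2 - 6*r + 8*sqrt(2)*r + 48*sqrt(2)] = 3*r^2 - 16*sqrt(2)*r - 2*r - 6 + 8*sqrt(2)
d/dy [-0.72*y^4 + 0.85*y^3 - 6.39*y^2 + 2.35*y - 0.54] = -2.88*y^3 + 2.55*y^2 - 12.78*y + 2.35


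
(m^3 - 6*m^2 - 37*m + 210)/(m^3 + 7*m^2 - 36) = (m^2 - 12*m + 35)/(m^2 + m - 6)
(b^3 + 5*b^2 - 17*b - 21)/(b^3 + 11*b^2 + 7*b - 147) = (b + 1)/(b + 7)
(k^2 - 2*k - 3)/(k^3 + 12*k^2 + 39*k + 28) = (k - 3)/(k^2 + 11*k + 28)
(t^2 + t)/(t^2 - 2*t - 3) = t/(t - 3)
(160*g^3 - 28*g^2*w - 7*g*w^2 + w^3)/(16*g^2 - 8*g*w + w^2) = (-40*g^2 - 3*g*w + w^2)/(-4*g + w)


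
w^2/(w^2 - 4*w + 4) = w^2/(w^2 - 4*w + 4)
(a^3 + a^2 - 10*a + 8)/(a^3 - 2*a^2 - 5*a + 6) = (a^2 + 2*a - 8)/(a^2 - a - 6)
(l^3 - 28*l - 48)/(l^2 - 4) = (l^2 - 2*l - 24)/(l - 2)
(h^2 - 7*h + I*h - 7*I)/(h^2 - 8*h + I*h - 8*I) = (h - 7)/(h - 8)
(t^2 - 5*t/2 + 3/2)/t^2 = 1 - 5/(2*t) + 3/(2*t^2)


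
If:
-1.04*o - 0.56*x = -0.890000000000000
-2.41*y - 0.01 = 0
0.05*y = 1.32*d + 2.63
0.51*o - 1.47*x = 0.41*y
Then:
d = -1.99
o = 0.72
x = 0.25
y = -0.00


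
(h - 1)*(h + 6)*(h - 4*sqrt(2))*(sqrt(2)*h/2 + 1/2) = sqrt(2)*h^4/2 - 7*h^3/2 + 5*sqrt(2)*h^3/2 - 35*h^2/2 - 5*sqrt(2)*h^2 - 10*sqrt(2)*h + 21*h + 12*sqrt(2)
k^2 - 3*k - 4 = (k - 4)*(k + 1)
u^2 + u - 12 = (u - 3)*(u + 4)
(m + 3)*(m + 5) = m^2 + 8*m + 15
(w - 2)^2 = w^2 - 4*w + 4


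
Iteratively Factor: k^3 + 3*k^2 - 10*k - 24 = (k + 4)*(k^2 - k - 6) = (k - 3)*(k + 4)*(k + 2)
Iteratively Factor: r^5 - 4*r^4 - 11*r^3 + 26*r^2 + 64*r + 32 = (r + 1)*(r^4 - 5*r^3 - 6*r^2 + 32*r + 32) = (r + 1)*(r + 2)*(r^3 - 7*r^2 + 8*r + 16) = (r - 4)*(r + 1)*(r + 2)*(r^2 - 3*r - 4) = (r - 4)*(r + 1)^2*(r + 2)*(r - 4)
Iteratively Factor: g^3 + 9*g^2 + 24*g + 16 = (g + 1)*(g^2 + 8*g + 16) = (g + 1)*(g + 4)*(g + 4)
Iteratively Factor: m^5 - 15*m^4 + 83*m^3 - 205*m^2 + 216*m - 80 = (m - 4)*(m^4 - 11*m^3 + 39*m^2 - 49*m + 20) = (m - 5)*(m - 4)*(m^3 - 6*m^2 + 9*m - 4) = (m - 5)*(m - 4)*(m - 1)*(m^2 - 5*m + 4) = (m - 5)*(m - 4)^2*(m - 1)*(m - 1)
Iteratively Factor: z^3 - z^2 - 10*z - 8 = (z - 4)*(z^2 + 3*z + 2) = (z - 4)*(z + 2)*(z + 1)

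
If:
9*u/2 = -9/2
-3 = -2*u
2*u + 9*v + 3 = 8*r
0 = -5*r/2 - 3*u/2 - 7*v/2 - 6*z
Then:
No Solution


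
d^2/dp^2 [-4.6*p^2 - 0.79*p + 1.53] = -9.20000000000000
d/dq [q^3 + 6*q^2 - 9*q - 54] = 3*q^2 + 12*q - 9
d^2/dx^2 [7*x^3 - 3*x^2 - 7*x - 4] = 42*x - 6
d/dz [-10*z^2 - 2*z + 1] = -20*z - 2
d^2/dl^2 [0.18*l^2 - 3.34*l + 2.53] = 0.360000000000000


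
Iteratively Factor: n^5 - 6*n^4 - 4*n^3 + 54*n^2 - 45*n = (n)*(n^4 - 6*n^3 - 4*n^2 + 54*n - 45) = n*(n - 5)*(n^3 - n^2 - 9*n + 9) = n*(n - 5)*(n - 3)*(n^2 + 2*n - 3) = n*(n - 5)*(n - 3)*(n - 1)*(n + 3)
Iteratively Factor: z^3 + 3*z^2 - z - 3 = (z + 3)*(z^2 - 1) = (z + 1)*(z + 3)*(z - 1)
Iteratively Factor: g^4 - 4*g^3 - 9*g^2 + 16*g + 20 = (g - 2)*(g^3 - 2*g^2 - 13*g - 10) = (g - 2)*(g + 2)*(g^2 - 4*g - 5) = (g - 2)*(g + 1)*(g + 2)*(g - 5)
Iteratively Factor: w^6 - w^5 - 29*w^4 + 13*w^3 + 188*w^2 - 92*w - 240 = (w + 4)*(w^5 - 5*w^4 - 9*w^3 + 49*w^2 - 8*w - 60) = (w - 5)*(w + 4)*(w^4 - 9*w^2 + 4*w + 12) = (w - 5)*(w - 2)*(w + 4)*(w^3 + 2*w^2 - 5*w - 6) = (w - 5)*(w - 2)*(w + 3)*(w + 4)*(w^2 - w - 2) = (w - 5)*(w - 2)*(w + 1)*(w + 3)*(w + 4)*(w - 2)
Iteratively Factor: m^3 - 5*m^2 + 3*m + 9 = (m - 3)*(m^2 - 2*m - 3) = (m - 3)^2*(m + 1)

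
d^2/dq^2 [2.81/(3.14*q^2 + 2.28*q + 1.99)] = (-55.410952*q^2 - 40.234704*q + 2.81*(6.28*q + 2.28)*(12.56*q + 4.56) - 35.117132)/(3.14*q^2 + 2.28*q + 1.99)^3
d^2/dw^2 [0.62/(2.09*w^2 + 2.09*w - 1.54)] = (-5.416444*w^2 - 5.416444*w + 0.62*(4.18*w + 2.09)*(8.36*w + 4.18) + 3.991064)/(2.09*w^2 + 2.09*w - 1.54)^3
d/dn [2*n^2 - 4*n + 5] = 4*n - 4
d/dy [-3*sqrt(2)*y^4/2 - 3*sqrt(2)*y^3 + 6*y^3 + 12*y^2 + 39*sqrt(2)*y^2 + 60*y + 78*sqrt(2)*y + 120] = -6*sqrt(2)*y^3 - 9*sqrt(2)*y^2 + 18*y^2 + 24*y + 78*sqrt(2)*y + 60 + 78*sqrt(2)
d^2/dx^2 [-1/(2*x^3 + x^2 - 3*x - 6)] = 2*((6*x + 1)*(2*x^3 + x^2 - 3*x - 6) - (6*x^2 + 2*x - 3)^2)/(2*x^3 + x^2 - 3*x - 6)^3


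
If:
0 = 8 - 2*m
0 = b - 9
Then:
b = 9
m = 4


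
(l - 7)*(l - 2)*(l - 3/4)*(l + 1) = l^4 - 35*l^3/4 + 11*l^2 + 41*l/4 - 21/2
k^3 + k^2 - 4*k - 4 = (k - 2)*(k + 1)*(k + 2)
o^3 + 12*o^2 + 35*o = o*(o + 5)*(o + 7)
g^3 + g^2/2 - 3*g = g*(g - 3/2)*(g + 2)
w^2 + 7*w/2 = w*(w + 7/2)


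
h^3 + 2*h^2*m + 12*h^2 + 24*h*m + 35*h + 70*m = (h + 5)*(h + 7)*(h + 2*m)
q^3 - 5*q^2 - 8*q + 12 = (q - 6)*(q - 1)*(q + 2)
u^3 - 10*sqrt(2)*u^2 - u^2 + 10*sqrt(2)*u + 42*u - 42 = (u - 1)*(u - 7*sqrt(2))*(u - 3*sqrt(2))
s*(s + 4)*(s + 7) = s^3 + 11*s^2 + 28*s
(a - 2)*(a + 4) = a^2 + 2*a - 8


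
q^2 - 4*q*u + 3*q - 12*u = (q + 3)*(q - 4*u)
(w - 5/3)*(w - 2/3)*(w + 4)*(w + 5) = w^4 + 20*w^3/3 + w^2/9 - 110*w/3 + 200/9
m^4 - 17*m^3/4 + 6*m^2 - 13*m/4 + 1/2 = (m - 2)*(m - 1)^2*(m - 1/4)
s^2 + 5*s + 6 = (s + 2)*(s + 3)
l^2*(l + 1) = l^3 + l^2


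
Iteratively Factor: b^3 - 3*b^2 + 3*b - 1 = (b - 1)*(b^2 - 2*b + 1) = (b - 1)^2*(b - 1)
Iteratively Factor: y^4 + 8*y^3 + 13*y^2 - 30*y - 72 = (y + 4)*(y^3 + 4*y^2 - 3*y - 18) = (y + 3)*(y + 4)*(y^2 + y - 6) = (y - 2)*(y + 3)*(y + 4)*(y + 3)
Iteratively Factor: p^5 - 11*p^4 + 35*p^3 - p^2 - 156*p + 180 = (p + 2)*(p^4 - 13*p^3 + 61*p^2 - 123*p + 90) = (p - 2)*(p + 2)*(p^3 - 11*p^2 + 39*p - 45) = (p - 3)*(p - 2)*(p + 2)*(p^2 - 8*p + 15) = (p - 3)^2*(p - 2)*(p + 2)*(p - 5)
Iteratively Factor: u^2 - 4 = (u + 2)*(u - 2)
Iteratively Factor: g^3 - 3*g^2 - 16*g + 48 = (g + 4)*(g^2 - 7*g + 12) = (g - 4)*(g + 4)*(g - 3)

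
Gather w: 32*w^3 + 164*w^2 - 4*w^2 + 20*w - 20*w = 32*w^3 + 160*w^2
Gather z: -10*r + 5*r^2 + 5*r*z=5*r^2 + 5*r*z - 10*r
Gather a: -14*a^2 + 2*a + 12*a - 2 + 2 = -14*a^2 + 14*a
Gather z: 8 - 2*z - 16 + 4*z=2*z - 8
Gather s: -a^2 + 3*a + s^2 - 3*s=-a^2 + 3*a + s^2 - 3*s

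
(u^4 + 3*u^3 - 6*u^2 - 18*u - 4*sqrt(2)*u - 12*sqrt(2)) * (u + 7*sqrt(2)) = u^5 + 3*u^4 + 7*sqrt(2)*u^4 - 6*u^3 + 21*sqrt(2)*u^3 - 46*sqrt(2)*u^2 - 18*u^2 - 138*sqrt(2)*u - 56*u - 168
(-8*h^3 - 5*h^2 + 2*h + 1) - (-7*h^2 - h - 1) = -8*h^3 + 2*h^2 + 3*h + 2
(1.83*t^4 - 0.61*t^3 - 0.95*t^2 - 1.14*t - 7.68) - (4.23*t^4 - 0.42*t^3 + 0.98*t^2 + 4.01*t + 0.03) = -2.4*t^4 - 0.19*t^3 - 1.93*t^2 - 5.15*t - 7.71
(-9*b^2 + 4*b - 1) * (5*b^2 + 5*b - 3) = -45*b^4 - 25*b^3 + 42*b^2 - 17*b + 3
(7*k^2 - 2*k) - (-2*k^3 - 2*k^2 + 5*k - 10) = 2*k^3 + 9*k^2 - 7*k + 10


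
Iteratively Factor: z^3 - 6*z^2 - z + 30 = (z - 5)*(z^2 - z - 6) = (z - 5)*(z + 2)*(z - 3)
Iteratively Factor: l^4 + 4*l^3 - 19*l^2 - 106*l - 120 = (l + 2)*(l^3 + 2*l^2 - 23*l - 60) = (l + 2)*(l + 3)*(l^2 - l - 20) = (l + 2)*(l + 3)*(l + 4)*(l - 5)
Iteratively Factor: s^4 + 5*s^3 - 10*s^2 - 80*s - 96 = (s + 3)*(s^3 + 2*s^2 - 16*s - 32) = (s - 4)*(s + 3)*(s^2 + 6*s + 8) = (s - 4)*(s + 3)*(s + 4)*(s + 2)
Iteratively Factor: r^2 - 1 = (r - 1)*(r + 1)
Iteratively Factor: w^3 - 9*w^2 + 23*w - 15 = (w - 3)*(w^2 - 6*w + 5) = (w - 5)*(w - 3)*(w - 1)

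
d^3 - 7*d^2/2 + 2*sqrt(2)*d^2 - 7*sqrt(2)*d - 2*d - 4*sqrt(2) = (d - 4)*(d + 1/2)*(d + 2*sqrt(2))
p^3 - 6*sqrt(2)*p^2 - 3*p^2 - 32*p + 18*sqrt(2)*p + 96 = (p - 3)*(p - 8*sqrt(2))*(p + 2*sqrt(2))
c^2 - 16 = (c - 4)*(c + 4)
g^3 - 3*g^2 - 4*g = g*(g - 4)*(g + 1)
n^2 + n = n*(n + 1)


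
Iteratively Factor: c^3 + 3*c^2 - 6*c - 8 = (c + 1)*(c^2 + 2*c - 8) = (c + 1)*(c + 4)*(c - 2)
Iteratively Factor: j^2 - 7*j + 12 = (j - 3)*(j - 4)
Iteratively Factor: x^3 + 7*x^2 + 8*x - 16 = (x + 4)*(x^2 + 3*x - 4) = (x - 1)*(x + 4)*(x + 4)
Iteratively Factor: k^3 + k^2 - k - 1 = (k - 1)*(k^2 + 2*k + 1) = (k - 1)*(k + 1)*(k + 1)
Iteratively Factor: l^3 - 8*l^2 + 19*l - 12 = (l - 3)*(l^2 - 5*l + 4) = (l - 4)*(l - 3)*(l - 1)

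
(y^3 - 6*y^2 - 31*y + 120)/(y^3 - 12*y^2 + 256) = (y^2 + 2*y - 15)/(y^2 - 4*y - 32)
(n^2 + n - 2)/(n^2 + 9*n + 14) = (n - 1)/(n + 7)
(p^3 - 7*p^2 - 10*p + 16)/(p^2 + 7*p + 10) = (p^2 - 9*p + 8)/(p + 5)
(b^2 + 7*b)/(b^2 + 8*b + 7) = b/(b + 1)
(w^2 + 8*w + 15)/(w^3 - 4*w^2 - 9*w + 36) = (w + 5)/(w^2 - 7*w + 12)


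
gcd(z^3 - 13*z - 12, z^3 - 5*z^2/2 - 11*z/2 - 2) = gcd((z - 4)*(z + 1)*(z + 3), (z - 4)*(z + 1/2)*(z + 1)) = z^2 - 3*z - 4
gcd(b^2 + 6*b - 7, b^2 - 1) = b - 1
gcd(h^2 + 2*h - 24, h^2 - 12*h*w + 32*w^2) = 1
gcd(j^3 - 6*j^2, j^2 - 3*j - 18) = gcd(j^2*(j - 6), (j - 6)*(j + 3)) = j - 6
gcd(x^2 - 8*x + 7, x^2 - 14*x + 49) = x - 7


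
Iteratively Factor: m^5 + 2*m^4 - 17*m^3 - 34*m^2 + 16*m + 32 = (m + 4)*(m^4 - 2*m^3 - 9*m^2 + 2*m + 8) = (m + 1)*(m + 4)*(m^3 - 3*m^2 - 6*m + 8) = (m - 1)*(m + 1)*(m + 4)*(m^2 - 2*m - 8) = (m - 1)*(m + 1)*(m + 2)*(m + 4)*(m - 4)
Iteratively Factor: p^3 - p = (p)*(p^2 - 1) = p*(p - 1)*(p + 1)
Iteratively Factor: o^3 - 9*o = (o + 3)*(o^2 - 3*o) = (o - 3)*(o + 3)*(o)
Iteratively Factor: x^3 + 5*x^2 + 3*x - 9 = (x + 3)*(x^2 + 2*x - 3) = (x + 3)^2*(x - 1)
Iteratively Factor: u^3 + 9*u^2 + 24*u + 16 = (u + 4)*(u^2 + 5*u + 4) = (u + 4)^2*(u + 1)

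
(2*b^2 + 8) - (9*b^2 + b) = -7*b^2 - b + 8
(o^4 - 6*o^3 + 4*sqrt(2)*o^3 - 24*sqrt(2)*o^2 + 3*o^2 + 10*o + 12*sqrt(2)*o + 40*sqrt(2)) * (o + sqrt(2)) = o^5 - 6*o^4 + 5*sqrt(2)*o^4 - 30*sqrt(2)*o^3 + 11*o^3 - 38*o^2 + 15*sqrt(2)*o^2 + 24*o + 50*sqrt(2)*o + 80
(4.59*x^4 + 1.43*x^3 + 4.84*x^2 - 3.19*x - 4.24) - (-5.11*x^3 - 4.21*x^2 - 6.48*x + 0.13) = 4.59*x^4 + 6.54*x^3 + 9.05*x^2 + 3.29*x - 4.37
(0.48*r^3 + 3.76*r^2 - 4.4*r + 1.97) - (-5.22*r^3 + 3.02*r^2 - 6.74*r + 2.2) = 5.7*r^3 + 0.74*r^2 + 2.34*r - 0.23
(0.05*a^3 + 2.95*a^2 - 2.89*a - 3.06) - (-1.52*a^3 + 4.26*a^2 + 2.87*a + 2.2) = 1.57*a^3 - 1.31*a^2 - 5.76*a - 5.26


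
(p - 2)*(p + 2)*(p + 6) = p^3 + 6*p^2 - 4*p - 24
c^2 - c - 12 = (c - 4)*(c + 3)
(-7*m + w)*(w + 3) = -7*m*w - 21*m + w^2 + 3*w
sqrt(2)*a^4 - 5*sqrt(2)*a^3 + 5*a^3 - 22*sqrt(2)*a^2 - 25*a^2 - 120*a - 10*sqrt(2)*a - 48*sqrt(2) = (a - 8)*(a + 3)*(a + 2*sqrt(2))*(sqrt(2)*a + 1)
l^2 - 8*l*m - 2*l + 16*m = (l - 2)*(l - 8*m)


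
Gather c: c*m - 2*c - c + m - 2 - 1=c*(m - 3) + m - 3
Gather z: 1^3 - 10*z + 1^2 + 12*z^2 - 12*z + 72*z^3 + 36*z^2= 72*z^3 + 48*z^2 - 22*z + 2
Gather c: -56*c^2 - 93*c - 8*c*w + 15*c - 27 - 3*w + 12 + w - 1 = -56*c^2 + c*(-8*w - 78) - 2*w - 16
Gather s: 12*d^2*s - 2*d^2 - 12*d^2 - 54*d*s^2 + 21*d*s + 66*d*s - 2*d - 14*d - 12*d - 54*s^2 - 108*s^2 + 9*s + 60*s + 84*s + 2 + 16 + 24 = -14*d^2 - 28*d + s^2*(-54*d - 162) + s*(12*d^2 + 87*d + 153) + 42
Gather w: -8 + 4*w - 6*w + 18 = 10 - 2*w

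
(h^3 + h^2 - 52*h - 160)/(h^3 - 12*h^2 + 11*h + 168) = (h^2 + 9*h + 20)/(h^2 - 4*h - 21)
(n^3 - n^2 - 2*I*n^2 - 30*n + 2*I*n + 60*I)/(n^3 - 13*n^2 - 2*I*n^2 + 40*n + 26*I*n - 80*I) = (n^2 - n - 30)/(n^2 - 13*n + 40)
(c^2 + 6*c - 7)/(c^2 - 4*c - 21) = (-c^2 - 6*c + 7)/(-c^2 + 4*c + 21)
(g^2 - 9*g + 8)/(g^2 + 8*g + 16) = (g^2 - 9*g + 8)/(g^2 + 8*g + 16)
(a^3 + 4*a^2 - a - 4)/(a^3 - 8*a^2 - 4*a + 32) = (a^3 + 4*a^2 - a - 4)/(a^3 - 8*a^2 - 4*a + 32)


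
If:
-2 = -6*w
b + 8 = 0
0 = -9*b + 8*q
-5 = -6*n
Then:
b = -8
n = 5/6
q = -9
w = 1/3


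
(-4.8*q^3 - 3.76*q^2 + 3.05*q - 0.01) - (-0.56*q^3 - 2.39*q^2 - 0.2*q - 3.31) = -4.24*q^3 - 1.37*q^2 + 3.25*q + 3.3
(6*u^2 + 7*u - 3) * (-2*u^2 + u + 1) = -12*u^4 - 8*u^3 + 19*u^2 + 4*u - 3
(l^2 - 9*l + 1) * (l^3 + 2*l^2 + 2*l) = l^5 - 7*l^4 - 15*l^3 - 16*l^2 + 2*l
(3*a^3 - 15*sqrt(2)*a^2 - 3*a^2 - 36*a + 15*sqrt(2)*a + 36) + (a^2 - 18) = 3*a^3 - 15*sqrt(2)*a^2 - 2*a^2 - 36*a + 15*sqrt(2)*a + 18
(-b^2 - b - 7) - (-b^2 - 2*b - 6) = b - 1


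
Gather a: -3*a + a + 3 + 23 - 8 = 18 - 2*a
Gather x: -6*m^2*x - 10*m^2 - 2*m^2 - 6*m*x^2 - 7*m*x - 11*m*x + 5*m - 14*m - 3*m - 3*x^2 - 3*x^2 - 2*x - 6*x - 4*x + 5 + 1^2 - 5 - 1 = -12*m^2 - 12*m + x^2*(-6*m - 6) + x*(-6*m^2 - 18*m - 12)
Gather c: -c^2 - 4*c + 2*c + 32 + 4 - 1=-c^2 - 2*c + 35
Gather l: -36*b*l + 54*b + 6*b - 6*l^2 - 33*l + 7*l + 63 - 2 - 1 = 60*b - 6*l^2 + l*(-36*b - 26) + 60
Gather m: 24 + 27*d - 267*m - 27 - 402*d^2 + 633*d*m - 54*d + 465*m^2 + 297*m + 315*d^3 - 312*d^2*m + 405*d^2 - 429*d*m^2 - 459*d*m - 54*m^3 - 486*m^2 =315*d^3 + 3*d^2 - 27*d - 54*m^3 + m^2*(-429*d - 21) + m*(-312*d^2 + 174*d + 30) - 3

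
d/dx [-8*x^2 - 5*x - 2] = -16*x - 5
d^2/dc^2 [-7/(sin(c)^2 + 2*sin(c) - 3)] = (-42*sin(c) + 28*cos(c)^2 - 126)*cos(c)^2/(sin(c)^2 + 2*sin(c) - 3)^3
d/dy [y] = 1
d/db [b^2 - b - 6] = 2*b - 1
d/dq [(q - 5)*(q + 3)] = 2*q - 2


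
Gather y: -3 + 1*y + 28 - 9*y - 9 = 16 - 8*y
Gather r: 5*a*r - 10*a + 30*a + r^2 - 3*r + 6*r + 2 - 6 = 20*a + r^2 + r*(5*a + 3) - 4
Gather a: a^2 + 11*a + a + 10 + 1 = a^2 + 12*a + 11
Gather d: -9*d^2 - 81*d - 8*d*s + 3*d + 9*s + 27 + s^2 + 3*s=-9*d^2 + d*(-8*s - 78) + s^2 + 12*s + 27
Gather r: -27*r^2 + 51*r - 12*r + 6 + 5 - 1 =-27*r^2 + 39*r + 10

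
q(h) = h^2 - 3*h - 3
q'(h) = 2*h - 3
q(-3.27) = 17.50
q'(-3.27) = -9.54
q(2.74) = -3.71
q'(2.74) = 2.48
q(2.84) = -3.45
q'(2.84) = 2.68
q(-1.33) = 2.76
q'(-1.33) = -5.66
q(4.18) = 1.93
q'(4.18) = 5.36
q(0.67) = -4.56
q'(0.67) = -1.66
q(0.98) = -4.98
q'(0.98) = -1.04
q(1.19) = -5.15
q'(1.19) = -0.62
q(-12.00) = 177.00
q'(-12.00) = -27.00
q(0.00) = -3.00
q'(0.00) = -3.00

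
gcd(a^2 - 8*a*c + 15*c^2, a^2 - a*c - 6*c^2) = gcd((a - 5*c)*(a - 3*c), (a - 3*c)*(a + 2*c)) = a - 3*c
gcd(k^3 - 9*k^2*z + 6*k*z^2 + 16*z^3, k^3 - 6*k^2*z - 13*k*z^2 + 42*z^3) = -k + 2*z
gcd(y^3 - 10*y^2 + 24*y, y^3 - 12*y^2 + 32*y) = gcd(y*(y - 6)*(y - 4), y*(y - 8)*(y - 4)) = y^2 - 4*y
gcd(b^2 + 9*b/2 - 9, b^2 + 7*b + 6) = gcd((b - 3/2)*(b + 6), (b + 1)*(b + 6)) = b + 6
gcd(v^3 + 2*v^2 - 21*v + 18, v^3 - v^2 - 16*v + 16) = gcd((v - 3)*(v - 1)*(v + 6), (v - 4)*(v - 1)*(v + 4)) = v - 1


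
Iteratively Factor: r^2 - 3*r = (r)*(r - 3)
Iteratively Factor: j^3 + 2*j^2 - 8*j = (j - 2)*(j^2 + 4*j) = (j - 2)*(j + 4)*(j)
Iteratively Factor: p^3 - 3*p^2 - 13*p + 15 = (p - 1)*(p^2 - 2*p - 15) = (p - 1)*(p + 3)*(p - 5)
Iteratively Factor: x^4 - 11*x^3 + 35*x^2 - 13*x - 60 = (x - 3)*(x^3 - 8*x^2 + 11*x + 20) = (x - 5)*(x - 3)*(x^2 - 3*x - 4) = (x - 5)*(x - 3)*(x + 1)*(x - 4)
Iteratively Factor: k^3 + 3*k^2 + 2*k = (k + 1)*(k^2 + 2*k) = k*(k + 1)*(k + 2)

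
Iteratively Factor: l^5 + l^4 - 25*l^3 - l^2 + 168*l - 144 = (l - 3)*(l^4 + 4*l^3 - 13*l^2 - 40*l + 48) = (l - 3)*(l + 4)*(l^3 - 13*l + 12) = (l - 3)*(l + 4)^2*(l^2 - 4*l + 3) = (l - 3)*(l - 1)*(l + 4)^2*(l - 3)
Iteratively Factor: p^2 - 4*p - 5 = (p - 5)*(p + 1)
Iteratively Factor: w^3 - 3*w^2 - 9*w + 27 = (w - 3)*(w^2 - 9) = (w - 3)*(w + 3)*(w - 3)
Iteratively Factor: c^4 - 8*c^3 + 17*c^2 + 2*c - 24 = (c - 4)*(c^3 - 4*c^2 + c + 6) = (c - 4)*(c - 3)*(c^2 - c - 2) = (c - 4)*(c - 3)*(c + 1)*(c - 2)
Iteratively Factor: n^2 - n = (n - 1)*(n)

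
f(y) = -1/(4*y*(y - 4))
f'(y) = 1/(4*y*(y - 4)^2) + 1/(4*y^2*(y - 4))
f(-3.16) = -0.01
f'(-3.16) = -0.01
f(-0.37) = -0.15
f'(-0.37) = -0.45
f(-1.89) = -0.02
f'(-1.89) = -0.02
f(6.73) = -0.01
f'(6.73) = 0.01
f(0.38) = 0.18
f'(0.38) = -0.43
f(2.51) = 0.07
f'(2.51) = 0.02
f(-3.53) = -0.01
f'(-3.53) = -0.00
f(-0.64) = -0.08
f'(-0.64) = -0.15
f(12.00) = 0.00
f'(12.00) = 0.00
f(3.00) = 0.08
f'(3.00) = 0.06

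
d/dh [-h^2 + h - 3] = 1 - 2*h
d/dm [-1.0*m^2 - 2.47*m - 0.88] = -2.0*m - 2.47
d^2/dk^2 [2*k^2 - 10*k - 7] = 4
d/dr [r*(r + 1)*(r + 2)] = 3*r^2 + 6*r + 2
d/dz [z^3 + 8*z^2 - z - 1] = 3*z^2 + 16*z - 1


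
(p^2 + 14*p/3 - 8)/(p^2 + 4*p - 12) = (p - 4/3)/(p - 2)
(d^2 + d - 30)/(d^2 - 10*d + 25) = (d + 6)/(d - 5)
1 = 1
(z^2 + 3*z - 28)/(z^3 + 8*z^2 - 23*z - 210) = (z - 4)/(z^2 + z - 30)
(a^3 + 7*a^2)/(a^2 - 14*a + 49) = a^2*(a + 7)/(a^2 - 14*a + 49)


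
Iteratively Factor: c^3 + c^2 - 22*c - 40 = (c - 5)*(c^2 + 6*c + 8) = (c - 5)*(c + 2)*(c + 4)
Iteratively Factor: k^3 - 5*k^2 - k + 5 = (k - 5)*(k^2 - 1) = (k - 5)*(k - 1)*(k + 1)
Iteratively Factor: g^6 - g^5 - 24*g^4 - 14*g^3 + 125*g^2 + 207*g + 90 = (g + 1)*(g^5 - 2*g^4 - 22*g^3 + 8*g^2 + 117*g + 90) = (g - 3)*(g + 1)*(g^4 + g^3 - 19*g^2 - 49*g - 30) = (g - 3)*(g + 1)*(g + 2)*(g^3 - g^2 - 17*g - 15) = (g - 3)*(g + 1)^2*(g + 2)*(g^2 - 2*g - 15) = (g - 3)*(g + 1)^2*(g + 2)*(g + 3)*(g - 5)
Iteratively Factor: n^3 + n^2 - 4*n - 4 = (n + 2)*(n^2 - n - 2) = (n + 1)*(n + 2)*(n - 2)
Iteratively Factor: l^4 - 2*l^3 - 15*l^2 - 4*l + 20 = (l + 2)*(l^3 - 4*l^2 - 7*l + 10) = (l - 1)*(l + 2)*(l^2 - 3*l - 10) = (l - 5)*(l - 1)*(l + 2)*(l + 2)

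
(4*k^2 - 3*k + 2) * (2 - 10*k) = -40*k^3 + 38*k^2 - 26*k + 4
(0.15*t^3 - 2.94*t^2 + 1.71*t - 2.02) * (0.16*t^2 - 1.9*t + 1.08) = 0.024*t^5 - 0.7554*t^4 + 6.0216*t^3 - 6.7474*t^2 + 5.6848*t - 2.1816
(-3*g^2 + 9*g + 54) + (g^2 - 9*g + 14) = 68 - 2*g^2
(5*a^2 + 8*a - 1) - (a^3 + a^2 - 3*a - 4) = -a^3 + 4*a^2 + 11*a + 3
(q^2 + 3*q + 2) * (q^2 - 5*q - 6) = q^4 - 2*q^3 - 19*q^2 - 28*q - 12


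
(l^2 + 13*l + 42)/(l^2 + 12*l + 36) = (l + 7)/(l + 6)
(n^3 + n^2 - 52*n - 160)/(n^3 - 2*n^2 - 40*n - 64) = (n + 5)/(n + 2)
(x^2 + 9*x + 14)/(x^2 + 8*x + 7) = (x + 2)/(x + 1)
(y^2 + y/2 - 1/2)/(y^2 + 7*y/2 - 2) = (y + 1)/(y + 4)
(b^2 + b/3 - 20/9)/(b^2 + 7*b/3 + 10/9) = (3*b - 4)/(3*b + 2)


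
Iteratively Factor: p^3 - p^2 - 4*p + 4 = (p - 1)*(p^2 - 4) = (p - 2)*(p - 1)*(p + 2)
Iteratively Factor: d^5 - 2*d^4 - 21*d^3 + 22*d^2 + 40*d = (d - 5)*(d^4 + 3*d^3 - 6*d^2 - 8*d) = (d - 5)*(d + 1)*(d^3 + 2*d^2 - 8*d) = (d - 5)*(d - 2)*(d + 1)*(d^2 + 4*d) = (d - 5)*(d - 2)*(d + 1)*(d + 4)*(d)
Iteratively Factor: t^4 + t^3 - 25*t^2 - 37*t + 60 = (t + 3)*(t^3 - 2*t^2 - 19*t + 20) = (t - 5)*(t + 3)*(t^2 + 3*t - 4) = (t - 5)*(t - 1)*(t + 3)*(t + 4)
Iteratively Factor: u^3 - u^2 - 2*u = (u - 2)*(u^2 + u) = (u - 2)*(u + 1)*(u)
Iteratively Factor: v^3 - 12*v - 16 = (v + 2)*(v^2 - 2*v - 8) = (v + 2)^2*(v - 4)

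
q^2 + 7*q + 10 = (q + 2)*(q + 5)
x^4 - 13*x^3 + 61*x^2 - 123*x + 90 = (x - 5)*(x - 3)^2*(x - 2)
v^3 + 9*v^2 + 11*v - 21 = (v - 1)*(v + 3)*(v + 7)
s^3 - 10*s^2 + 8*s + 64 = (s - 8)*(s - 4)*(s + 2)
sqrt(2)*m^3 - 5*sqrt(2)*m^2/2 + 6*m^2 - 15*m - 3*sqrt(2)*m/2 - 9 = (m - 3)*(m + 3*sqrt(2))*(sqrt(2)*m + sqrt(2)/2)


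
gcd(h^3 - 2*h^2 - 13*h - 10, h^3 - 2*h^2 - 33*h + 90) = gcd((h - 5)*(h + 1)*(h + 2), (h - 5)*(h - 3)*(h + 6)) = h - 5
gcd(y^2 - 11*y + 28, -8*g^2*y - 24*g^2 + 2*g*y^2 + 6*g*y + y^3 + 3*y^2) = 1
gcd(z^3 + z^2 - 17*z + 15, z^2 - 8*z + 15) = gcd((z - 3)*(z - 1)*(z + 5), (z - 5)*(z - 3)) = z - 3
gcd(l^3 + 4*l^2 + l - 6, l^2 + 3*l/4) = 1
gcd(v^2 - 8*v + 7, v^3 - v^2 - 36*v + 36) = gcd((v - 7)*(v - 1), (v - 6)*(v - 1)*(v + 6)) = v - 1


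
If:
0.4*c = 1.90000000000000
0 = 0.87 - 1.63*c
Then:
No Solution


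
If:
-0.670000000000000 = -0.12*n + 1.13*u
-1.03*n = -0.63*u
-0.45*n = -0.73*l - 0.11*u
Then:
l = -0.14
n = -0.39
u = -0.63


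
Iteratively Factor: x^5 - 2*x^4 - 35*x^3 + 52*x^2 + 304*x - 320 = (x - 5)*(x^4 + 3*x^3 - 20*x^2 - 48*x + 64) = (x - 5)*(x - 4)*(x^3 + 7*x^2 + 8*x - 16) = (x - 5)*(x - 4)*(x + 4)*(x^2 + 3*x - 4) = (x - 5)*(x - 4)*(x - 1)*(x + 4)*(x + 4)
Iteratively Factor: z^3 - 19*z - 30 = (z + 3)*(z^2 - 3*z - 10) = (z + 2)*(z + 3)*(z - 5)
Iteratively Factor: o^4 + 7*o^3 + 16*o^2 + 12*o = (o + 2)*(o^3 + 5*o^2 + 6*o) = o*(o + 2)*(o^2 + 5*o + 6) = o*(o + 2)*(o + 3)*(o + 2)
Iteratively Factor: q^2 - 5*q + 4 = (q - 4)*(q - 1)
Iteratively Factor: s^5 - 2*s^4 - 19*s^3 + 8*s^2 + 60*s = (s - 5)*(s^4 + 3*s^3 - 4*s^2 - 12*s) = (s - 5)*(s + 3)*(s^3 - 4*s) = (s - 5)*(s - 2)*(s + 3)*(s^2 + 2*s) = s*(s - 5)*(s - 2)*(s + 3)*(s + 2)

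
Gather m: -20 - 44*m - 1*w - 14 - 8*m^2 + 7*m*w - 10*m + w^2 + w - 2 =-8*m^2 + m*(7*w - 54) + w^2 - 36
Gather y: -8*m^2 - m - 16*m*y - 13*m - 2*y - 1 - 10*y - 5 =-8*m^2 - 14*m + y*(-16*m - 12) - 6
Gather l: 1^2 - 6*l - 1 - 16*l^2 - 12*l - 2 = -16*l^2 - 18*l - 2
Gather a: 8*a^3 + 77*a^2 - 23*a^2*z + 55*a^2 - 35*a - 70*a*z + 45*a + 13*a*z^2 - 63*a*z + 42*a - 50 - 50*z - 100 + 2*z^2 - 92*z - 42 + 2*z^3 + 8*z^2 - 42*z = 8*a^3 + a^2*(132 - 23*z) + a*(13*z^2 - 133*z + 52) + 2*z^3 + 10*z^2 - 184*z - 192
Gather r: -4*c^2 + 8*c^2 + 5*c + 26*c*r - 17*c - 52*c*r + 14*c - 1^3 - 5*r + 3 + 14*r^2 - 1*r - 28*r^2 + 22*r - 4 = 4*c^2 + 2*c - 14*r^2 + r*(16 - 26*c) - 2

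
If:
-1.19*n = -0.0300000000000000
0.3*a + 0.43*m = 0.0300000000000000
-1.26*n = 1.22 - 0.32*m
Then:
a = -5.51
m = 3.91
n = 0.03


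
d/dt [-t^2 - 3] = -2*t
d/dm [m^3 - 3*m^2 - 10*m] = 3*m^2 - 6*m - 10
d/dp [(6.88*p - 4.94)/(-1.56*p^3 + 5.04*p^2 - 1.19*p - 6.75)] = (21.4656*p^3 - 57.7944*p^2 + 49.7952*p - 52.3186)/(2.4336*p^6 - 15.7248*p^5 + 29.1144*p^4 + 9.0648*p^3 - 66.6239*p^2 + 16.065*p + 45.5625)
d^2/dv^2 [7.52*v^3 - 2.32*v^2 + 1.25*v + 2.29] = 45.12*v - 4.64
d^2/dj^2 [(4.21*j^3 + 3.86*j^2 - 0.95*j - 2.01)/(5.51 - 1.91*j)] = (-30.717002*j^3 + 265.838766*j^2 - 766.896126*j - 199.71882)/(6.967871*j^3 - 60.303093*j^2 + 173.963373*j - 167.284151)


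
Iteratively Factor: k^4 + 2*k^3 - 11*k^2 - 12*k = (k + 1)*(k^3 + k^2 - 12*k) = (k + 1)*(k + 4)*(k^2 - 3*k) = (k - 3)*(k + 1)*(k + 4)*(k)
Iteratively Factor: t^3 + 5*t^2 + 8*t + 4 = (t + 2)*(t^2 + 3*t + 2) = (t + 1)*(t + 2)*(t + 2)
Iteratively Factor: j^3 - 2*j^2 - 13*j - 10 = (j + 2)*(j^2 - 4*j - 5) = (j + 1)*(j + 2)*(j - 5)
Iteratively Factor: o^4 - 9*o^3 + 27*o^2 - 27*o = (o - 3)*(o^3 - 6*o^2 + 9*o) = (o - 3)^2*(o^2 - 3*o) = o*(o - 3)^2*(o - 3)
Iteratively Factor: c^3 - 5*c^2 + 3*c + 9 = (c - 3)*(c^2 - 2*c - 3) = (c - 3)*(c + 1)*(c - 3)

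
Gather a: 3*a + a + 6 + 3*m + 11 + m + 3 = 4*a + 4*m + 20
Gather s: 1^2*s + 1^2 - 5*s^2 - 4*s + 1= -5*s^2 - 3*s + 2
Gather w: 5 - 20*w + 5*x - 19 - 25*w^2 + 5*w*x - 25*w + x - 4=-25*w^2 + w*(5*x - 45) + 6*x - 18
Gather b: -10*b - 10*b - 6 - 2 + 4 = -20*b - 4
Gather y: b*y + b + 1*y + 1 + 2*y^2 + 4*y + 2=b + 2*y^2 + y*(b + 5) + 3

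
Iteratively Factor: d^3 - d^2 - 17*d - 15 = (d - 5)*(d^2 + 4*d + 3) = (d - 5)*(d + 1)*(d + 3)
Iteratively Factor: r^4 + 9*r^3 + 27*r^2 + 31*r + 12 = (r + 4)*(r^3 + 5*r^2 + 7*r + 3) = (r + 3)*(r + 4)*(r^2 + 2*r + 1) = (r + 1)*(r + 3)*(r + 4)*(r + 1)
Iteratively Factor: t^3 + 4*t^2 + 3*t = (t + 3)*(t^2 + t) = t*(t + 3)*(t + 1)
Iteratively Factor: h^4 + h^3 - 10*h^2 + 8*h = (h + 4)*(h^3 - 3*h^2 + 2*h) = (h - 1)*(h + 4)*(h^2 - 2*h) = (h - 2)*(h - 1)*(h + 4)*(h)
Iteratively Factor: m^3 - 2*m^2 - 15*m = (m)*(m^2 - 2*m - 15) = m*(m + 3)*(m - 5)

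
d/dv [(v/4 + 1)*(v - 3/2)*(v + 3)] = 3*v^2/4 + 11*v/4 + 3/8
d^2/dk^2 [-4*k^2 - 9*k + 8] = -8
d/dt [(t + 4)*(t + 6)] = 2*t + 10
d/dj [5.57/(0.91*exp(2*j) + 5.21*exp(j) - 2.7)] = (-10.1374*exp(j) - 29.0197)*exp(j)/(0.91*exp(2*j) + 5.21*exp(j) - 2.7)^2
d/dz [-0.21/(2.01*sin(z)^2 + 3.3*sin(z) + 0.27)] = (0.8442*sin(z) + 0.693)*cos(z)/(2.01*sin(z)^2 + 3.3*sin(z) + 0.27)^2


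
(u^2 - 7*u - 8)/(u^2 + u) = (u - 8)/u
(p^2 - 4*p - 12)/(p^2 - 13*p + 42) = (p + 2)/(p - 7)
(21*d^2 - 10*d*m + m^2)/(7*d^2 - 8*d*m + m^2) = (3*d - m)/(d - m)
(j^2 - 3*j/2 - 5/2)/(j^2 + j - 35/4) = 2*(j + 1)/(2*j + 7)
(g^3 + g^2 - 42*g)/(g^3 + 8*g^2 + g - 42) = g*(g - 6)/(g^2 + g - 6)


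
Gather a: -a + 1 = 1 - a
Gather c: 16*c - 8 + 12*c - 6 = 28*c - 14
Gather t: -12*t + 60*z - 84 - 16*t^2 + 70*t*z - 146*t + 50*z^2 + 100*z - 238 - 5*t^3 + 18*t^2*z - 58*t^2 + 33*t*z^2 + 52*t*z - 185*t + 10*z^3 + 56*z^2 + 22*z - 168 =-5*t^3 + t^2*(18*z - 74) + t*(33*z^2 + 122*z - 343) + 10*z^3 + 106*z^2 + 182*z - 490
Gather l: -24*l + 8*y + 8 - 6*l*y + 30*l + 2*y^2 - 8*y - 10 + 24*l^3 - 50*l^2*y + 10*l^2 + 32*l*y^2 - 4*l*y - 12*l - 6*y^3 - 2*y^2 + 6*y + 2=24*l^3 + l^2*(10 - 50*y) + l*(32*y^2 - 10*y - 6) - 6*y^3 + 6*y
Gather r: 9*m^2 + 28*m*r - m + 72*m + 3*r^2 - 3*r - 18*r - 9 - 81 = 9*m^2 + 71*m + 3*r^2 + r*(28*m - 21) - 90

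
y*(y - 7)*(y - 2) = y^3 - 9*y^2 + 14*y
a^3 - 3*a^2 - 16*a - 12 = (a - 6)*(a + 1)*(a + 2)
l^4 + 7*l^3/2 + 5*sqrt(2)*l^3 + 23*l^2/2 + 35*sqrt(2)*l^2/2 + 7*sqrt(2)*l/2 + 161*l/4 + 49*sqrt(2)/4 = (l + 7/2)*(l + sqrt(2)/2)*(l + sqrt(2))*(l + 7*sqrt(2)/2)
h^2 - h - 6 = (h - 3)*(h + 2)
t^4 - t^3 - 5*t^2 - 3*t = t*(t - 3)*(t + 1)^2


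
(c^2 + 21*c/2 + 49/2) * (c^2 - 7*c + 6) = c^4 + 7*c^3/2 - 43*c^2 - 217*c/2 + 147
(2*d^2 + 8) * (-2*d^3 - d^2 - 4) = -4*d^5 - 2*d^4 - 16*d^3 - 16*d^2 - 32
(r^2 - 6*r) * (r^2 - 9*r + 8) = r^4 - 15*r^3 + 62*r^2 - 48*r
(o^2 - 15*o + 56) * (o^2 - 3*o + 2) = o^4 - 18*o^3 + 103*o^2 - 198*o + 112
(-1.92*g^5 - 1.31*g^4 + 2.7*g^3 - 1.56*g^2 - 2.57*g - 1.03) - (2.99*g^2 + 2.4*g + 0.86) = -1.92*g^5 - 1.31*g^4 + 2.7*g^3 - 4.55*g^2 - 4.97*g - 1.89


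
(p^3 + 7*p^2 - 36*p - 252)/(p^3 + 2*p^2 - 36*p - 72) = (p + 7)/(p + 2)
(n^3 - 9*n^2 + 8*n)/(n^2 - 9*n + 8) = n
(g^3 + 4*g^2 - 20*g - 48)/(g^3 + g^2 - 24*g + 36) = (g^2 - 2*g - 8)/(g^2 - 5*g + 6)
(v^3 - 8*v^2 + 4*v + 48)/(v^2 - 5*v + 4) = (v^2 - 4*v - 12)/(v - 1)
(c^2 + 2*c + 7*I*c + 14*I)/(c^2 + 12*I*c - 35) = (c + 2)/(c + 5*I)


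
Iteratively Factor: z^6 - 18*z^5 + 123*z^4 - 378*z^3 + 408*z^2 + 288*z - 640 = (z - 2)*(z^5 - 16*z^4 + 91*z^3 - 196*z^2 + 16*z + 320) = (z - 5)*(z - 2)*(z^4 - 11*z^3 + 36*z^2 - 16*z - 64) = (z - 5)*(z - 4)*(z - 2)*(z^3 - 7*z^2 + 8*z + 16) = (z - 5)*(z - 4)^2*(z - 2)*(z^2 - 3*z - 4) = (z - 5)*(z - 4)^3*(z - 2)*(z + 1)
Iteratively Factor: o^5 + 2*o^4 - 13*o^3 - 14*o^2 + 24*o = (o - 3)*(o^4 + 5*o^3 + 2*o^2 - 8*o) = (o - 3)*(o + 4)*(o^3 + o^2 - 2*o) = o*(o - 3)*(o + 4)*(o^2 + o - 2) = o*(o - 3)*(o + 2)*(o + 4)*(o - 1)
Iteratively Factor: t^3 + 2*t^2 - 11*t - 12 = (t - 3)*(t^2 + 5*t + 4) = (t - 3)*(t + 4)*(t + 1)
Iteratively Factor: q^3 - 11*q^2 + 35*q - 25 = (q - 5)*(q^2 - 6*q + 5) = (q - 5)*(q - 1)*(q - 5)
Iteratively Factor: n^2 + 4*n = (n)*(n + 4)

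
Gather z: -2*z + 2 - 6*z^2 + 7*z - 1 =-6*z^2 + 5*z + 1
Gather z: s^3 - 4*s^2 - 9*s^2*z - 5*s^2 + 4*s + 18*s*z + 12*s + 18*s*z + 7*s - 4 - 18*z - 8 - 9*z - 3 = s^3 - 9*s^2 + 23*s + z*(-9*s^2 + 36*s - 27) - 15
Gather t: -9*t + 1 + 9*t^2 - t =9*t^2 - 10*t + 1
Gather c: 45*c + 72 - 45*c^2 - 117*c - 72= -45*c^2 - 72*c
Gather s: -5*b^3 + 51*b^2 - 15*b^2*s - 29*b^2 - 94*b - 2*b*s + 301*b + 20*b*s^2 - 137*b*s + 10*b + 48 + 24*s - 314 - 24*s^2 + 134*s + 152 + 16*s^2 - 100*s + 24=-5*b^3 + 22*b^2 + 217*b + s^2*(20*b - 8) + s*(-15*b^2 - 139*b + 58) - 90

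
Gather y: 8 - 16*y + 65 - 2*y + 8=81 - 18*y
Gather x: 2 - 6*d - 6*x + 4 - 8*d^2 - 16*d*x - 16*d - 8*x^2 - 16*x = -8*d^2 - 22*d - 8*x^2 + x*(-16*d - 22) + 6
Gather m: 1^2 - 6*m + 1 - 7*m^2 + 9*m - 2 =-7*m^2 + 3*m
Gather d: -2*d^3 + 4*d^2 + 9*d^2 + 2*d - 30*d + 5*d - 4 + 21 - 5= -2*d^3 + 13*d^2 - 23*d + 12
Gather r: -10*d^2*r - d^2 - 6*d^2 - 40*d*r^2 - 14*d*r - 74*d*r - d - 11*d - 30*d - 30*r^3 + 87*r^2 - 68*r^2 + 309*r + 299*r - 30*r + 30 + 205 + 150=-7*d^2 - 42*d - 30*r^3 + r^2*(19 - 40*d) + r*(-10*d^2 - 88*d + 578) + 385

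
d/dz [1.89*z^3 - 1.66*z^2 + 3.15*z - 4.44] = 5.67*z^2 - 3.32*z + 3.15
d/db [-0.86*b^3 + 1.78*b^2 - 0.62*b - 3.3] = -2.58*b^2 + 3.56*b - 0.62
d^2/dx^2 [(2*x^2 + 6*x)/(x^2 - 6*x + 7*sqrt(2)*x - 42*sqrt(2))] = 4*(x*(x + 3)*(2*x - 6 + 7*sqrt(2))^2 - (x^2 + 3*x + (2*x + 3)*(2*x - 6 + 7*sqrt(2)))*(x^2 - 6*x + 7*sqrt(2)*x - 42*sqrt(2)) + (x^2 - 6*x + 7*sqrt(2)*x - 42*sqrt(2))^2)/(x^2 - 6*x + 7*sqrt(2)*x - 42*sqrt(2))^3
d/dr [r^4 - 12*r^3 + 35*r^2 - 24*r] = 4*r^3 - 36*r^2 + 70*r - 24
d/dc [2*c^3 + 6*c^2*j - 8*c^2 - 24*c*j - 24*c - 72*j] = 6*c^2 + 12*c*j - 16*c - 24*j - 24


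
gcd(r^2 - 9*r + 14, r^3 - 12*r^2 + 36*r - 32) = r - 2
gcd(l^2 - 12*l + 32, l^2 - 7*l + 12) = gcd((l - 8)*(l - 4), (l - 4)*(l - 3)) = l - 4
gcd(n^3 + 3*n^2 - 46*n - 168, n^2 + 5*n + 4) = n + 4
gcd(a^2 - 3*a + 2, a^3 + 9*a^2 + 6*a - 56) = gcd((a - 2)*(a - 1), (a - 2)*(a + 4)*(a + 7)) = a - 2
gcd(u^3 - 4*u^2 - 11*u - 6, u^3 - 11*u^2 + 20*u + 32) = u + 1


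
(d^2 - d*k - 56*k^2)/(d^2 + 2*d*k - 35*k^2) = (d - 8*k)/(d - 5*k)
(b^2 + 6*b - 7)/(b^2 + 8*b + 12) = (b^2 + 6*b - 7)/(b^2 + 8*b + 12)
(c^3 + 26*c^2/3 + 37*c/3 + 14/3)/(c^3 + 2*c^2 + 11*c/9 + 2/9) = 3*(c + 7)/(3*c + 1)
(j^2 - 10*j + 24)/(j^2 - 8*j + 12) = (j - 4)/(j - 2)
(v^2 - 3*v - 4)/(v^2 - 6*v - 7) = (v - 4)/(v - 7)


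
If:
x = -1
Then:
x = -1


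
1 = 1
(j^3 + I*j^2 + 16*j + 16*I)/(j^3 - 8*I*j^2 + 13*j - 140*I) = (j^2 - 3*I*j + 4)/(j^2 - 12*I*j - 35)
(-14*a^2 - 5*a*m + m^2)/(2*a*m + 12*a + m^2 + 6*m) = (-7*a + m)/(m + 6)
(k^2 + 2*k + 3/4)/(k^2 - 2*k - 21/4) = (2*k + 1)/(2*k - 7)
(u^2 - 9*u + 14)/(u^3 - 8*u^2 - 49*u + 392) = (u - 2)/(u^2 - u - 56)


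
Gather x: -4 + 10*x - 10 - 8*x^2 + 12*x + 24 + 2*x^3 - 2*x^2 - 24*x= 2*x^3 - 10*x^2 - 2*x + 10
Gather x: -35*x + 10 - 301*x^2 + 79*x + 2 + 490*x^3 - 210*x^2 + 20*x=490*x^3 - 511*x^2 + 64*x + 12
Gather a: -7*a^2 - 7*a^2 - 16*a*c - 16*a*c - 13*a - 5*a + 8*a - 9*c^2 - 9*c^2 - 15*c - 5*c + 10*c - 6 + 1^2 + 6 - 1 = -14*a^2 + a*(-32*c - 10) - 18*c^2 - 10*c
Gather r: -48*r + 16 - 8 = 8 - 48*r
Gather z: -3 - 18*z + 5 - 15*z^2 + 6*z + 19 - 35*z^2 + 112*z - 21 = -50*z^2 + 100*z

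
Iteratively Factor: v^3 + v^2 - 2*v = (v)*(v^2 + v - 2) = v*(v + 2)*(v - 1)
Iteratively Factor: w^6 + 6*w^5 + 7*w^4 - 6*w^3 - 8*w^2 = (w)*(w^5 + 6*w^4 + 7*w^3 - 6*w^2 - 8*w) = w^2*(w^4 + 6*w^3 + 7*w^2 - 6*w - 8) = w^2*(w + 1)*(w^3 + 5*w^2 + 2*w - 8) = w^2*(w + 1)*(w + 4)*(w^2 + w - 2) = w^2*(w + 1)*(w + 2)*(w + 4)*(w - 1)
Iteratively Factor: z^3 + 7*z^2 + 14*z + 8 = (z + 2)*(z^2 + 5*z + 4) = (z + 2)*(z + 4)*(z + 1)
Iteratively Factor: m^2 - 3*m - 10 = (m - 5)*(m + 2)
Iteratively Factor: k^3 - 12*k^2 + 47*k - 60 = (k - 4)*(k^2 - 8*k + 15) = (k - 4)*(k - 3)*(k - 5)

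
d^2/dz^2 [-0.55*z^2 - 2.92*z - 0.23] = -1.10000000000000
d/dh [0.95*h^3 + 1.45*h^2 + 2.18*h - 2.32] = 2.85*h^2 + 2.9*h + 2.18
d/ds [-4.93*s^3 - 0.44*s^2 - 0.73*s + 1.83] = -14.79*s^2 - 0.88*s - 0.73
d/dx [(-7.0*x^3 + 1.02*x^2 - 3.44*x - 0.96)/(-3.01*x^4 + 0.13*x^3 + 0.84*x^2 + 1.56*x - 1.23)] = (-21.07*x^6 + 6.1404*x^5 - 37.0758*x^4 - 32.504*x^3 + 30.6852*x^2 - 0.8964*x + 5.7288)/(9.0601*x^8 - 0.7826*x^7 - 5.0399*x^6 - 9.1728*x^5 + 8.5158*x^4 + 2.301*x^3 + 0.3672*x^2 - 3.8376*x + 1.5129)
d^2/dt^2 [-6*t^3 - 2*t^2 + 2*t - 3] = -36*t - 4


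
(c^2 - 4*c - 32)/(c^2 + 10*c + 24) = (c - 8)/(c + 6)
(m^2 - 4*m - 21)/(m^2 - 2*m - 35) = (m + 3)/(m + 5)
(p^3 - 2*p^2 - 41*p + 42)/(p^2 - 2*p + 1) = (p^2 - p - 42)/(p - 1)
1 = 1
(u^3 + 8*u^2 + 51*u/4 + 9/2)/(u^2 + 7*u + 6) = (u^2 + 2*u + 3/4)/(u + 1)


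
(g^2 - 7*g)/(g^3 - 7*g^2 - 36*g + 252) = g/(g^2 - 36)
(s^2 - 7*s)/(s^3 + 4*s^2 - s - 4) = s*(s - 7)/(s^3 + 4*s^2 - s - 4)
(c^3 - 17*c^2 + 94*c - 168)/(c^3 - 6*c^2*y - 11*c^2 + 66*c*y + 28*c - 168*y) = (6 - c)/(-c + 6*y)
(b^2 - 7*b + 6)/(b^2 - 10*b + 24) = (b - 1)/(b - 4)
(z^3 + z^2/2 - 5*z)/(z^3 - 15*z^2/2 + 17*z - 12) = z*(2*z + 5)/(2*z^2 - 11*z + 12)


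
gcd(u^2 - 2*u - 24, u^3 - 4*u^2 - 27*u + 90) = u - 6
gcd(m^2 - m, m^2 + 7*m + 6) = 1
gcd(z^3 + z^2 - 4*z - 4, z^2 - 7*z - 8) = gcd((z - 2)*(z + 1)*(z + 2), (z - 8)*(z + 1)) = z + 1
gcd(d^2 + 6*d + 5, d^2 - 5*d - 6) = d + 1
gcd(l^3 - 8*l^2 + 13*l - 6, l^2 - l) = l - 1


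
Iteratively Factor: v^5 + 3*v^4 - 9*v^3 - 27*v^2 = (v)*(v^4 + 3*v^3 - 9*v^2 - 27*v) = v*(v + 3)*(v^3 - 9*v) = v^2*(v + 3)*(v^2 - 9) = v^2*(v - 3)*(v + 3)*(v + 3)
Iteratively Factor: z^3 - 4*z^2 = (z - 4)*(z^2) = z*(z - 4)*(z)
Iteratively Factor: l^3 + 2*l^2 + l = (l + 1)*(l^2 + l) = l*(l + 1)*(l + 1)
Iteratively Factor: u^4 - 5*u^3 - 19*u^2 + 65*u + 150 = (u + 3)*(u^3 - 8*u^2 + 5*u + 50) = (u - 5)*(u + 3)*(u^2 - 3*u - 10) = (u - 5)*(u + 2)*(u + 3)*(u - 5)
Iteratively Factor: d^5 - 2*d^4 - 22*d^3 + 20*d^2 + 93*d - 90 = (d + 3)*(d^4 - 5*d^3 - 7*d^2 + 41*d - 30) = (d - 1)*(d + 3)*(d^3 - 4*d^2 - 11*d + 30) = (d - 2)*(d - 1)*(d + 3)*(d^2 - 2*d - 15) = (d - 2)*(d - 1)*(d + 3)^2*(d - 5)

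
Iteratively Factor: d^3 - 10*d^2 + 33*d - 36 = (d - 3)*(d^2 - 7*d + 12) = (d - 3)^2*(d - 4)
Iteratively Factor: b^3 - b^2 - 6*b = (b)*(b^2 - b - 6) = b*(b - 3)*(b + 2)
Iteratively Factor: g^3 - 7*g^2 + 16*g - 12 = (g - 2)*(g^2 - 5*g + 6) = (g - 2)^2*(g - 3)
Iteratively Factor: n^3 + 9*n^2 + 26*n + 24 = (n + 2)*(n^2 + 7*n + 12) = (n + 2)*(n + 3)*(n + 4)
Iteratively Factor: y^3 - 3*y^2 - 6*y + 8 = (y + 2)*(y^2 - 5*y + 4) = (y - 1)*(y + 2)*(y - 4)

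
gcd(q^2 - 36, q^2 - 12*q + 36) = q - 6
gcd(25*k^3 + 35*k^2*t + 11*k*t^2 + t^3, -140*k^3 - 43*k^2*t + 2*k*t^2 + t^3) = 5*k + t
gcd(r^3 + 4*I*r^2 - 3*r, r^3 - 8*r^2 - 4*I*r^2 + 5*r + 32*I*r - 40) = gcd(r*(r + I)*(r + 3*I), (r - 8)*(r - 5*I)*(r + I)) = r + I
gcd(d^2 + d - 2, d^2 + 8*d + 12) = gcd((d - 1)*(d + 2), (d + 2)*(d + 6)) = d + 2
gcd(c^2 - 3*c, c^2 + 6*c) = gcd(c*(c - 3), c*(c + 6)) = c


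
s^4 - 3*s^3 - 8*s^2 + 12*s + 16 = (s - 4)*(s - 2)*(s + 1)*(s + 2)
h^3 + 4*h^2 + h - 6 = (h - 1)*(h + 2)*(h + 3)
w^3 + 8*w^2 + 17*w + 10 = (w + 1)*(w + 2)*(w + 5)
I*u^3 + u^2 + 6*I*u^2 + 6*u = u*(u + 6)*(I*u + 1)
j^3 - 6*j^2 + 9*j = j*(j - 3)^2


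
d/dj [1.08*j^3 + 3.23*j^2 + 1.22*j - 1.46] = 3.24*j^2 + 6.46*j + 1.22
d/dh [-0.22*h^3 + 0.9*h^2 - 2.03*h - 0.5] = -0.66*h^2 + 1.8*h - 2.03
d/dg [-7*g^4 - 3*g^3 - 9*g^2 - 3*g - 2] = -28*g^3 - 9*g^2 - 18*g - 3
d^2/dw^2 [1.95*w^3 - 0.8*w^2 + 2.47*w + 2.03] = 11.7*w - 1.6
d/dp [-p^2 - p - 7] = -2*p - 1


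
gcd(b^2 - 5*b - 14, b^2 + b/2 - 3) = b + 2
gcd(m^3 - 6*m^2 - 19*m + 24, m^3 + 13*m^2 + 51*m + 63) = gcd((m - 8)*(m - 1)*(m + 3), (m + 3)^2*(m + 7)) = m + 3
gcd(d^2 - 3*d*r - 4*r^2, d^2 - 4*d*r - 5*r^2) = d + r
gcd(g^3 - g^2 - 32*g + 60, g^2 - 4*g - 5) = g - 5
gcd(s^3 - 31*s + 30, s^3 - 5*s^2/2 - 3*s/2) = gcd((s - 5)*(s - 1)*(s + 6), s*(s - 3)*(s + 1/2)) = 1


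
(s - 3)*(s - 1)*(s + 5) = s^3 + s^2 - 17*s + 15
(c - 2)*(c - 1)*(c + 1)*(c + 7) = c^4 + 5*c^3 - 15*c^2 - 5*c + 14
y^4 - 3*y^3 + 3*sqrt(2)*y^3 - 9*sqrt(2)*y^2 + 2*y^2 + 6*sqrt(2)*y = y*(y - 2)*(y - 1)*(y + 3*sqrt(2))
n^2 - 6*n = n*(n - 6)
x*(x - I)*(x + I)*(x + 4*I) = x^4 + 4*I*x^3 + x^2 + 4*I*x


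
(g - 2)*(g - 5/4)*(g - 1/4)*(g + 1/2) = g^4 - 3*g^3 + 25*g^2/16 + 33*g/32 - 5/16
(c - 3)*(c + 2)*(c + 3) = c^3 + 2*c^2 - 9*c - 18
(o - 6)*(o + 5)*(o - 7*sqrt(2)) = o^3 - 7*sqrt(2)*o^2 - o^2 - 30*o + 7*sqrt(2)*o + 210*sqrt(2)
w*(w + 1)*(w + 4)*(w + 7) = w^4 + 12*w^3 + 39*w^2 + 28*w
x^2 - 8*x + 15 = (x - 5)*(x - 3)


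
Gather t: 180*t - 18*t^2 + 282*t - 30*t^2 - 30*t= -48*t^2 + 432*t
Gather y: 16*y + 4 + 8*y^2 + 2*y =8*y^2 + 18*y + 4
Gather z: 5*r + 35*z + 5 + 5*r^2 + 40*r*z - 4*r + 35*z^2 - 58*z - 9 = 5*r^2 + r + 35*z^2 + z*(40*r - 23) - 4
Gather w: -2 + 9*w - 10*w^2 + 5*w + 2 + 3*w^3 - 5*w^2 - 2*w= 3*w^3 - 15*w^2 + 12*w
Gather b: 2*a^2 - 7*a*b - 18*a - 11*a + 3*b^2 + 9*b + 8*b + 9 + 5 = 2*a^2 - 29*a + 3*b^2 + b*(17 - 7*a) + 14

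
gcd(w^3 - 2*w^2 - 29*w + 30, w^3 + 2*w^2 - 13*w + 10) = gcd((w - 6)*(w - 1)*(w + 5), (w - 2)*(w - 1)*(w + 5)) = w^2 + 4*w - 5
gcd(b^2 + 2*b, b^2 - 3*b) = b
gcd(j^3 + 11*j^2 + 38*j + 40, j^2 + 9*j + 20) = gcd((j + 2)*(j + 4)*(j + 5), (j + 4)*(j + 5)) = j^2 + 9*j + 20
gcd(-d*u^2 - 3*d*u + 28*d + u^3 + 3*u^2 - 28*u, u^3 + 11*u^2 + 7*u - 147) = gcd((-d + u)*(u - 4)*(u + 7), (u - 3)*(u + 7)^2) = u + 7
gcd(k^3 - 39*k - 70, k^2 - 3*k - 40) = k + 5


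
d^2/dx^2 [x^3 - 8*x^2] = 6*x - 16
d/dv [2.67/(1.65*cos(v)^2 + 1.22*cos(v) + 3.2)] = (8.811*cos(v) + 3.2574)*sin(v)/(1.65*cos(v)^2 + 1.22*cos(v) + 3.2)^2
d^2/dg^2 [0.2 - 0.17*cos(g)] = 0.17*cos(g)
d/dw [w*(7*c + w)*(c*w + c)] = c*(14*c*w + 7*c + 3*w^2 + 2*w)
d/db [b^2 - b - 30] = 2*b - 1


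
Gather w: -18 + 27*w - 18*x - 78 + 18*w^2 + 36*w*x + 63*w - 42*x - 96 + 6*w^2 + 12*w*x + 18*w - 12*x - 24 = 24*w^2 + w*(48*x + 108) - 72*x - 216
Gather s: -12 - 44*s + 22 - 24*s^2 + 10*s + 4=-24*s^2 - 34*s + 14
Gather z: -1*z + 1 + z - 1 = 0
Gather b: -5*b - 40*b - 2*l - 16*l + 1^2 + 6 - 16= -45*b - 18*l - 9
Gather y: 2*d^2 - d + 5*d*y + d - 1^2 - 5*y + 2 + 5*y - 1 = 2*d^2 + 5*d*y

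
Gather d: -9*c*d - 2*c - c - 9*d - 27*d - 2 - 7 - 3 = -3*c + d*(-9*c - 36) - 12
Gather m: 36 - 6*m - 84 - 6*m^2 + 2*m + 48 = -6*m^2 - 4*m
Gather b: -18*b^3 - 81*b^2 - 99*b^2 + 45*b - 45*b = -18*b^3 - 180*b^2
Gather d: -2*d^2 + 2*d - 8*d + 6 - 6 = -2*d^2 - 6*d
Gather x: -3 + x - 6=x - 9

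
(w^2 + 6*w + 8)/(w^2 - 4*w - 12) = (w + 4)/(w - 6)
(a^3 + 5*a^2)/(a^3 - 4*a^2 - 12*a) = a*(a + 5)/(a^2 - 4*a - 12)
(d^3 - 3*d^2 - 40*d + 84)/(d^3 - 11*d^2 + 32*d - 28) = (d + 6)/(d - 2)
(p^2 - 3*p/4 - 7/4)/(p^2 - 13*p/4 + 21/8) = 2*(p + 1)/(2*p - 3)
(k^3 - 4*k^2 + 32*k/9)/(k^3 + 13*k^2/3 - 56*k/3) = (k - 4/3)/(k + 7)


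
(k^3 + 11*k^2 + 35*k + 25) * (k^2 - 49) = k^5 + 11*k^4 - 14*k^3 - 514*k^2 - 1715*k - 1225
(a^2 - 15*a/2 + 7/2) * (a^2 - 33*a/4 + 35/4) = a^4 - 63*a^3/4 + 593*a^2/8 - 189*a/2 + 245/8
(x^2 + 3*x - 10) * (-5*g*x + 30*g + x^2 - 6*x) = -5*g*x^3 + 15*g*x^2 + 140*g*x - 300*g + x^4 - 3*x^3 - 28*x^2 + 60*x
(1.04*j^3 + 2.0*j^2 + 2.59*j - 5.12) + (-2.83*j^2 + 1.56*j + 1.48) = 1.04*j^3 - 0.83*j^2 + 4.15*j - 3.64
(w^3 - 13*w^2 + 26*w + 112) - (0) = w^3 - 13*w^2 + 26*w + 112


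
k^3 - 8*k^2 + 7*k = k*(k - 7)*(k - 1)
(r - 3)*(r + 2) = r^2 - r - 6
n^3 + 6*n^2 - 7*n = n*(n - 1)*(n + 7)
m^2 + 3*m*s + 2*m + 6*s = (m + 2)*(m + 3*s)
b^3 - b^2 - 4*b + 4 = (b - 2)*(b - 1)*(b + 2)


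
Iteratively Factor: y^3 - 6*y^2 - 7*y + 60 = (y - 4)*(y^2 - 2*y - 15) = (y - 5)*(y - 4)*(y + 3)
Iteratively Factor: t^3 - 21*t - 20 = (t + 4)*(t^2 - 4*t - 5) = (t + 1)*(t + 4)*(t - 5)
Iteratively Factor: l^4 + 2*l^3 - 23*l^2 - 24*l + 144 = (l - 3)*(l^3 + 5*l^2 - 8*l - 48) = (l - 3)*(l + 4)*(l^2 + l - 12) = (l - 3)*(l + 4)^2*(l - 3)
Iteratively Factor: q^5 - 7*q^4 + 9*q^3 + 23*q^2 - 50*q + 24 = (q - 4)*(q^4 - 3*q^3 - 3*q^2 + 11*q - 6) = (q - 4)*(q + 2)*(q^3 - 5*q^2 + 7*q - 3) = (q - 4)*(q - 3)*(q + 2)*(q^2 - 2*q + 1) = (q - 4)*(q - 3)*(q - 1)*(q + 2)*(q - 1)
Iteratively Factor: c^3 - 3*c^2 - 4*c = (c)*(c^2 - 3*c - 4) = c*(c + 1)*(c - 4)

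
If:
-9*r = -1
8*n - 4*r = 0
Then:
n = 1/18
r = 1/9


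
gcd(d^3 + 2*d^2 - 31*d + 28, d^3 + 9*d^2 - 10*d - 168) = d^2 + 3*d - 28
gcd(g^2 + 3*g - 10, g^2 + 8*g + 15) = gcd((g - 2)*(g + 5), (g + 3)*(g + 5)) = g + 5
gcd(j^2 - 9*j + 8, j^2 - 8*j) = j - 8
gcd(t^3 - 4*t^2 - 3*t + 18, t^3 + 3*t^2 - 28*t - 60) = t + 2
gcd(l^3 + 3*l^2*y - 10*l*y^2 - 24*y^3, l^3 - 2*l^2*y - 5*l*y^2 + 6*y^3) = -l^2 + l*y + 6*y^2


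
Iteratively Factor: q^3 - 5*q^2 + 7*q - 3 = (q - 1)*(q^2 - 4*q + 3) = (q - 1)^2*(q - 3)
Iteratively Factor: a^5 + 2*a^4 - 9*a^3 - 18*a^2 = (a + 2)*(a^4 - 9*a^2) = a*(a + 2)*(a^3 - 9*a) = a^2*(a + 2)*(a^2 - 9) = a^2*(a - 3)*(a + 2)*(a + 3)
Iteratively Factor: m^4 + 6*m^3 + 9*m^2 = (m)*(m^3 + 6*m^2 + 9*m) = m^2*(m^2 + 6*m + 9) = m^2*(m + 3)*(m + 3)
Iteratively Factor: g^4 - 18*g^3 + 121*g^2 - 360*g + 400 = (g - 4)*(g^3 - 14*g^2 + 65*g - 100) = (g - 4)^2*(g^2 - 10*g + 25) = (g - 5)*(g - 4)^2*(g - 5)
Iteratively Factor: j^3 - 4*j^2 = (j)*(j^2 - 4*j) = j*(j - 4)*(j)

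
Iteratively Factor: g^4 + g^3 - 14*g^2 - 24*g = (g - 4)*(g^3 + 5*g^2 + 6*g) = (g - 4)*(g + 2)*(g^2 + 3*g) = (g - 4)*(g + 2)*(g + 3)*(g)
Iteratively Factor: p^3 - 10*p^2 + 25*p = (p - 5)*(p^2 - 5*p) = (p - 5)^2*(p)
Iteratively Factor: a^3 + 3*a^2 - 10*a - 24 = (a + 4)*(a^2 - a - 6) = (a + 2)*(a + 4)*(a - 3)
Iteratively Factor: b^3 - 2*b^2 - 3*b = (b)*(b^2 - 2*b - 3) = b*(b + 1)*(b - 3)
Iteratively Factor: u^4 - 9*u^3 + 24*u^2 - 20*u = (u - 5)*(u^3 - 4*u^2 + 4*u) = (u - 5)*(u - 2)*(u^2 - 2*u) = (u - 5)*(u - 2)^2*(u)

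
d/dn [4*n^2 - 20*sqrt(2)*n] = 8*n - 20*sqrt(2)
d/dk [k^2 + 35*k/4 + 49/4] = 2*k + 35/4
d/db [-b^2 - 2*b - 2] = -2*b - 2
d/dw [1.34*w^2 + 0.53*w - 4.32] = 2.68*w + 0.53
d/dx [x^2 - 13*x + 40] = 2*x - 13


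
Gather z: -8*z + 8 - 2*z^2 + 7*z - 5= -2*z^2 - z + 3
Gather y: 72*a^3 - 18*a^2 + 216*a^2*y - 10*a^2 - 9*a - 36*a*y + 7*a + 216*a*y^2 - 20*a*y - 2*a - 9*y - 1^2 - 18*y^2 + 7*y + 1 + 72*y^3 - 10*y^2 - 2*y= 72*a^3 - 28*a^2 - 4*a + 72*y^3 + y^2*(216*a - 28) + y*(216*a^2 - 56*a - 4)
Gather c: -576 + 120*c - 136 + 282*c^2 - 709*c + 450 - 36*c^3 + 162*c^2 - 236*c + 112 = -36*c^3 + 444*c^2 - 825*c - 150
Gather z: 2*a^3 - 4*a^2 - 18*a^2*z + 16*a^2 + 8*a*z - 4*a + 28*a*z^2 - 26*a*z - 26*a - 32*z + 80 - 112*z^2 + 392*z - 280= 2*a^3 + 12*a^2 - 30*a + z^2*(28*a - 112) + z*(-18*a^2 - 18*a + 360) - 200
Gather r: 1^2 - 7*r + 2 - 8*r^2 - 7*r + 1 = -8*r^2 - 14*r + 4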